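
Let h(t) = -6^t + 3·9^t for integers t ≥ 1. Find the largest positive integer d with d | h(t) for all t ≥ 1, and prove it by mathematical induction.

Computing the first values: h(1) = 21 and h(2) = 207; gcd(21, 207) = 3, so d ≤ 3.
We prove 3 | -6^t + 3·9^t for all t ≥ 1 by induction on t.
For the base case t = 1: h(1) = 21 = 3·(7), so 3 | h(1).
Inductive step: suppose the statement holds for some k ≥ 1, i.e. 3 | h(k). Then
h(k+1) − 9·h(k) = (-6^(k+1) + 3·9^(k+1)) − 9·(-6^k + 3·9^k) = (-1)·6^k·(6 − 9) = (3)·6^k. Since 3 | h(k) by the inductive hypothesis, 3 | 9·h(k); and 3 | 3 since 3 = 3·1. Therefore 3 | h(k+1).
This completes the induction.
Therefore the largest such d is 3.

d = 3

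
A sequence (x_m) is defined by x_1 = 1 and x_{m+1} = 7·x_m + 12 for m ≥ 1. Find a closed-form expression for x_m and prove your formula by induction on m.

x_m = 3·7^(m - 1) - 2

Computing the first terms: x_1 = 1, x_2 = 19, x_3 = 145. This suggests x_m = 3·7^(m - 1) - 2.
For the base case m = 1: the formula gives 1 = 1 = x_1.
Inductive step: assume the claim holds for m = k, so x_k = 3·7^(k - 1) - 2.
Then x_{k+1} = 7·x_k + 12 = 7·(3·7^(k - 1) - 2) + 12 = 3·7^k - 2 = 3·7^((k+1) - 1) - 2,
which is the claimed formula at m = k+1.
This completes the induction.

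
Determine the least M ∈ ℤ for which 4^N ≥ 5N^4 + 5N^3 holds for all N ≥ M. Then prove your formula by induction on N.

M = 7

At N = 6: 4096 < 7560, so the inequality fails and M ≥ 7. We prove 4^N ≥ 5N^4 + 5N^3 for all N ≥ 7.
For the base case N = 7: 4^N = 16384 and 5N^4 + 5N^3 = 13720, so 16384 ≥ 13720.
Inductive step: assume the claim holds for N = m, so 4^m ≥ 5m^4 + 5m^3.
Then 4^(m + 1) = 4·(4^m) ≥ 4·(5m^4 + 5m^3).
Also, for m ≥ 7 we have 4·(5m^4 + 5m^3) ≥ 5(m+1)^4 + 5(m+1)^3, since 4·(5m^4 + 5m^3) − (5(m+1)^4 + 5(m+1)^3) = 15m^4 - 5m^3 - 45m^2 - 35m - 10, which is nonnegative for all m ≥ 7.
Combining, 4^(m + 1) ≥ 5(m+1)^4 + 5(m+1)^3.
By the principle of mathematical induction, the result holds for all N ≥ 7.
Hence the smallest such M is 7.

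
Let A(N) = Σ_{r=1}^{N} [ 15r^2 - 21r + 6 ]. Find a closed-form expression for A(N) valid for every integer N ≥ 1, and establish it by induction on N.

We claim A(N) = N(N - 1)(5N + 2) for all N ≥ 1.
Base case (N = 1): A(1) = 0, and the closed form gives 0. They agree.
Suppose the result is true for N = r, so A(r) = r(5r^2 - 3r - 2).
Then A(r+1) = A(r) + (3r(5r + 3)) = (r(5r^2 - 3r - 2)) + (3r(5r + 3)).
Simplifying, A(r+1) = r(r + 1)(5r + 7) = (r+1)((r+1) - 1)(5(r+1) + 2),
which is the closed form with N = r+1.
This completes the induction.

A(N) = N(N - 1)(5N + 2)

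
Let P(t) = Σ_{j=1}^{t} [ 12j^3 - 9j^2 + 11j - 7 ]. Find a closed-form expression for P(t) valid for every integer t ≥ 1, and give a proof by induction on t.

P(t) = t(3t^3 + 3t^2 + 4t - 3)

We claim P(t) = t(3t^3 + 3t^2 + 4t - 3) for all t ≥ 1.
Base step (t = 1): P(1) = 7, and the closed form gives 7. They agree.
Inductive step: suppose the statement holds for some j ≥ 1, so P(j) = j(3j^3 + 3j^2 + 4j - 3).
Then P(j+1) = P(j) + (12j^3 + 27j^2 + 29j + 7) = (j(3j^3 + 3j^2 + 4j - 3)) + (12j^3 + 27j^2 + 29j + 7).
Simplifying, P(j+1) = (j + 1)(3j^3 + 12j^2 + 19j + 7) = (j+1)(3(j+1)^3 + 3(j+1)^2 + 4(j+1) - 3),
which is the closed form with t = j+1.
By the principle of mathematical induction, the result holds for all t ≥ 1.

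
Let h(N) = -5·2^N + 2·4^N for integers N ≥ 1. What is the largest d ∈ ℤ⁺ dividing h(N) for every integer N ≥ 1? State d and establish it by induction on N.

Computing the first values: h(1) = -2 and h(2) = 12; gcd(-2, 12) = 2, so d ≤ 2.
We prove 2 | -5·2^N + 2·4^N for all N ≥ 1 by induction on N.
When N = 1: h(1) = -2 = 2·(-1), so 2 | h(1).
For the inductive step, assume it holds for an arbitrary k ≥ 1, i.e. 2 | h(k). Then
h(k+1) − 4·h(k) = (-5·2^(k+1) + 2·4^(k+1)) − 4·(-5·2^k + 2·4^k) = (-5)·2^k·(2 − 4) = (10)·2^k. Since 2 | h(k) by the inductive hypothesis, 2 | 4·h(k); and 2 | 10 since 10 = 2·5. Therefore 2 | h(k+1).
By the principle of mathematical induction, the result holds for all N ≥ 1.
Therefore the largest such d is 2.

d = 2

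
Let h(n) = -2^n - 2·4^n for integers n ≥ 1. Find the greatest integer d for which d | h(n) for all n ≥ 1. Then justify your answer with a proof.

Computing the first values: h(1) = -10 and h(2) = -36; gcd(-10, -36) = 2, so d ≤ 2.
We prove 2 | -2^n - 2·4^n for all n ≥ 1 by induction on n.
Base step (n = 1): h(1) = -10 = 2·(-5), so 2 | h(1).
Suppose the result is true for n = r, i.e. 2 | h(r). Then
h(r+1) − 4·h(r) = (-2^(r+1) - 2·4^(r+1)) − 4·(-2^r - 2·4^r) = (-1)·2^r·(2 − 4) = (2)·2^r. Since 2 | h(r) by the inductive hypothesis, 2 | 4·h(r); and 2 | 2 since 2 = 2·1. Therefore 2 | h(r+1).
Hence, by induction on n, the claim holds for every n ≥ 1.
Therefore the largest such d is 2.

d = 2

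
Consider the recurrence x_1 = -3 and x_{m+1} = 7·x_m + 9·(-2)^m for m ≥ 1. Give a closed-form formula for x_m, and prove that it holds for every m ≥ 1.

Computing the first terms: x_1 = -3, x_2 = -39, x_3 = -237. This suggests x_m = -(-2)^m - 5·7^(m - 1).
For the base case m = 1: the formula gives -3 = -3 = x_1.
Suppose the result is true for m = r, so x_r = -(-2)^r - 5·7^(r - 1).
Then x_{r+1} = 7·x_r + 9·(-2)^r = 7·(-(-2)^r - 5·7^(r - 1)) + 9·(-2)^r = -(-2)^(r + 1) - 5·7^r = -(-2)^(r+1) - 5·7^((r+1) - 1),
which is the claimed formula at m = r+1.
This completes the induction.

x_m = -(-2)^m - 5·7^(m - 1)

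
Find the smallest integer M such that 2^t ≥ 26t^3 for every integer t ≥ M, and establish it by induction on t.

M = 17

At t = 16: 65536 < 106496, so the inequality fails and M ≥ 17. We prove 2^t ≥ 26t^3 for all t ≥ 17.
Base step (t = 17): 2^t = 131072 and 26t^3 = 127738, so 131072 ≥ 127738.
For the inductive step, assume it holds for an arbitrary i ≥ 17, so 2^i ≥ 26i^3.
Then 2^(i + 1) = 2·(2^i) ≥ 2·(26i^3).
Also, for i ≥ 17 we have 2·(26i^3) ≥ 26(i+1)^3, since 2 ≥ (1 + 1/i)^3 for all i ≥ 17.
Combining, 2^(i + 1) ≥ 26(i+1)^3.
By the principle of mathematical induction, the result holds for all t ≥ 17.
Hence the smallest such M is 17.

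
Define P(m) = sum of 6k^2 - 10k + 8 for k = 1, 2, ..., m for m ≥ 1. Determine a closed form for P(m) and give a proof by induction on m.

P(m) = 2m(m^2 - m + 2)

We claim P(m) = 2m(m^2 - m + 2) for all m ≥ 1.
For the base case m = 1: P(1) = 4, and the closed form gives 4. They agree.
Suppose the result is true for m = k, so P(k) = 2k(k^2 - k + 2).
Then P(k+1) = P(k) + (6k^2 + 2k + 4) = (2k(k^2 - k + 2)) + (6k^2 + 2k + 4).
Simplifying, P(k+1) = 2(k + 1)(k^2 + k + 2) = 2(k+1)((k+1)^2 - (k+1) + 2),
which is the closed form with m = k+1.
Hence, by induction on m, the claim holds for every m ≥ 1.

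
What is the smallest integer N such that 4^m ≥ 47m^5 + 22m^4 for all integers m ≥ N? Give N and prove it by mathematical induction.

N = 12

At m = 11: 4194304 < 7891499, so the inequality fails and N ≥ 12. We prove 4^m ≥ 47m^5 + 22m^4 for all m ≥ 12.
Base case (m = 12): 4^m = 16777216 and 47m^5 + 22m^4 = 12151296, so 16777216 ≥ 12151296.
Suppose the result is true for m = j, so 4^j ≥ 47j^5 + 22j^4.
Then 4^(j + 1) = 4·(4^j) ≥ 4·(47j^5 + 22j^4).
Also, for j ≥ 12 we have 4·(47j^5 + 22j^4) ≥ 47(j+1)^5 + 22(j+1)^4, since 4·(47j^5 + 22j^4) − (47(j+1)^5 + 22(j+1)^4) = 141j^5 - 169j^4 - 558j^3 - 602j^2 - 323j - 69, which is nonnegative for all j ≥ 12.
Combining, 4^(j + 1) ≥ 47(j+1)^5 + 22(j+1)^4.
This completes the induction.
Hence the smallest such N is 12.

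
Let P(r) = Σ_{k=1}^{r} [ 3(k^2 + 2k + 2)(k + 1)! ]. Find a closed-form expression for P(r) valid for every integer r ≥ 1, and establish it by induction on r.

P(r) = (3r + 3)(r + 2)! - 6

We claim P(r) = (3r + 3)(r + 2)! - 6 for all r ≥ 1.
For the base case r = 1: P(1) = 30, and the closed form gives 30. They agree.
Inductive step: assume the claim holds for r = k, so P(k) = (3k + 3)(k + 2)! - 6.
Then P(k+1) = P(k) + (3(k^2 + 4k + 5)(k + 2)!) = ((3k + 3)(k + 2)! - 6) + (3(k^2 + 4k + 5)(k + 2)!).
Simplifying, P(k+1) = (3(k+1) + 3)((k+1) + 2)! - 6,
which is the closed form with r = k+1.
This completes the induction.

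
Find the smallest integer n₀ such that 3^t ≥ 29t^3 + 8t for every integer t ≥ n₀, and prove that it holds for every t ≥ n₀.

n₀ = 10

At t = 9: 19683 < 21213, so the inequality fails and n₀ ≥ 10. We prove 3^t ≥ 29t^3 + 8t for all t ≥ 10.
For the base case t = 10: 3^t = 59049 and 29t^3 + 8t = 29080, so 59049 ≥ 29080.
Inductive step: assume the claim holds for t = m, so 3^m ≥ 29m^3 + 8m.
Then 3^(m + 1) = 3·(3^m) ≥ 3·(29m^3 + 8m).
Also, for m ≥ 10 we have 3·(29m^3 + 8m) ≥ 29(m+1)^3 + 8(m+1), since 3·(29m^3 + 8m) − (29(m+1)^3 + 8(m+1)) = 58m^3 - 87m^2 - 71m - 37, which is nonnegative for all m ≥ 10.
Combining, 3^(m + 1) ≥ 29(m+1)^3 + 8(m+1).
By the principle of mathematical induction, the result holds for all t ≥ 10.
Hence the smallest such n₀ is 10.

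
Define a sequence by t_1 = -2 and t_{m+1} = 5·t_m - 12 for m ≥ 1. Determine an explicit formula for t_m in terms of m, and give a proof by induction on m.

Computing the first terms: t_1 = -2, t_2 = -22, t_3 = -122. This suggests t_m = -5^m + 3.
Base step (m = 1): the formula gives -2 = -2 = t_1.
Suppose the result is true for m = j, so t_j = -5^j + 3.
Then t_{j+1} = 5·t_j - 12 = 5·(-5^j + 3) - 12 = -5^(j + 1) + 3,
which is the claimed formula at m = j+1.
Hence, by induction on m, the claim holds for every m ≥ 1.

t_m = -5^m + 3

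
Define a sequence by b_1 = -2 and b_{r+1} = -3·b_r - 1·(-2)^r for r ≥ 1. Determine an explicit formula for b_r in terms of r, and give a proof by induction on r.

b_r = -(-2)^r - 4(-3)^(r - 1)

Computing the first terms: b_1 = -2, b_2 = 8, b_3 = -28. This suggests b_r = -(-2)^r - 4(-3)^(r - 1).
When r = 1: the formula gives -2 = -2 = b_1.
For the inductive step, assume it holds for an arbitrary j ≥ 1, so b_j = -(-2)^j - 4(-3)^(j - 1).
Then b_{j+1} = -3·b_j - 1·(-2)^j = -3·(-(-2)^j - 4(-3)^(j - 1)) - 1·(-2)^j = -(-2)^(j + 1) - 4(-3)^j = -(-2)^(j+1) - 4(-3)^((j+1) - 1),
which is the claimed formula at r = j+1.
This completes the induction.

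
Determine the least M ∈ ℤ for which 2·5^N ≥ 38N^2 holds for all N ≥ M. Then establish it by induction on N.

At N = 3: 250 < 342, so the inequality fails and M ≥ 4. We prove 2·5^N ≥ 38N^2 for all N ≥ 4.
For the base case N = 4: 2·5^N = 1250 and 38N^2 = 608, so 1250 ≥ 608.
Suppose the result is true for N = k, so 2·5^k ≥ 38k^2.
Then 2·5^(k + 1) = 5·(2·5^k) ≥ 5·(38k^2).
Also, for k ≥ 4 we have 5·(38k^2) ≥ 38(k+1)^2, since 5 ≥ (1 + 1/k)^2 for all k ≥ 4.
Combining, 2·5^(k + 1) ≥ 38(k+1)^2.
By induction, the statement is established for all N ≥ 4.
Hence the smallest such M is 4.

M = 4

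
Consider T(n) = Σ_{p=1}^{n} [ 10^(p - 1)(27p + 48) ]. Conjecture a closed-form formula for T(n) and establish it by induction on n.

We claim T(n) = 10^n(3n + 5) - 5 for all n ≥ 1.
Base case (n = 1): T(1) = 75, and the closed form gives 75. They agree.
For the inductive step, assume it holds for an arbitrary p ≥ 1, so T(p) = 10^p(3p + 5) - 5.
Then T(p+1) = T(p) + (10^p(27p + 75)) = (10^p(3p + 5) - 5) + (10^p(27p + 75)).
Simplifying, T(p+1) = 30·10^p·p + 80·10^p - 5 = 10^(p+1)(3(p+1) + 5) - 5,
which is the closed form with n = p+1.
By induction, the statement is established for all n ≥ 1.

T(n) = 10^n(3n + 5) - 5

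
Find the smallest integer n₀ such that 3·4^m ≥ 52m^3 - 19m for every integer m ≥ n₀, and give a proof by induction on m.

At m = 5: 3072 < 6405, so the inequality fails and n₀ ≥ 6. We prove 3·4^m ≥ 52m^3 - 19m for all m ≥ 6.
Base case (m = 6): 3·4^m = 12288 and 52m^3 - 19m = 11118, so 12288 ≥ 11118.
Inductive step: suppose the statement holds for some j ≥ 6, so 3·4^j ≥ 52j^3 - 19j.
Then 3·4^(j + 1) = 4·(3·4^j) ≥ 4·(52j^3 - 19j).
Also, for j ≥ 6 we have 4·(52j^3 - 19j) ≥ 52(j+1)^3 - 19(j+1), since 4·(52j^3 - 19j) − (52(j+1)^3 - 19(j+1)) = 156j^3 - 156j^2 - 213j - 33, which is nonnegative for all j ≥ 6.
Combining, 3·4^(j + 1) ≥ 52(j+1)^3 - 19(j+1).
By the principle of mathematical induction, the result holds for all m ≥ 6.
Hence the smallest such n₀ is 6.

n₀ = 6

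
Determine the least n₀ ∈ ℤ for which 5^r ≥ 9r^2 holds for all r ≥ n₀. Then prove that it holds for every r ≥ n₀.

At r = 2: 25 < 36, so the inequality fails and n₀ ≥ 3. We prove 5^r ≥ 9r^2 for all r ≥ 3.
Base case (r = 3): 5^r = 125 and 9r^2 = 81, so 125 ≥ 81.
Suppose the result is true for r = j, so 5^j ≥ 9j^2.
Then 5^(j + 1) = 5·(5^j) ≥ 5·(9j^2).
Also, for j ≥ 3 we have 5·(9j^2) ≥ 9(j+1)^2, since 5 ≥ (1 + 1/j)^2 for all j ≥ 3.
Combining, 5^(j + 1) ≥ 9(j+1)^2.
Hence, by induction on r, the claim holds for every r ≥ 3.
Hence the smallest such n₀ is 3.

n₀ = 3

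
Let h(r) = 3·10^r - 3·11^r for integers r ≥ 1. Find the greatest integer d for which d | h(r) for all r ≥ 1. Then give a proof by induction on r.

Computing the first values: h(1) = -3 and h(2) = -63; gcd(-3, -63) = 3, so d ≤ 3.
We prove 3 | 3·10^r - 3·11^r for all r ≥ 1 by induction on r.
For the base case r = 1: h(1) = -3 = 3·(-1), so 3 | h(1).
Suppose the result is true for r = p, i.e. 3 | h(p). Then
h(p+1) − 11·h(p) = (3·10^(p+1) - 3·11^(p+1)) − 11·(3·10^p - 3·11^p) = (3)·10^p·(10 − 11) = (-3)·10^p. Since 3 | h(p) by the inductive hypothesis, 3 | 11·h(p); and 3 | -3 since -3 = 3·-1. Therefore 3 | h(p+1).
Hence, by induction on r, the claim holds for every r ≥ 1.
Therefore the largest such d is 3.

d = 3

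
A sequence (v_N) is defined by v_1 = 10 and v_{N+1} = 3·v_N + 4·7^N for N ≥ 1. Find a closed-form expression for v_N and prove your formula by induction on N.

Computing the first terms: v_1 = 10, v_2 = 58, v_3 = 370. This suggests v_N = 3^N + 7^N.
For the base case N = 1: the formula gives 10 = 10 = v_1.
Inductive step: suppose the statement holds for some j ≥ 1, so v_j = 3^j + 7^j.
Then v_{j+1} = 3·v_j + 4·7^j = 3·(3^j + 7^j) + 4·7^j = 3^(j + 1) + 7^(j + 1),
which is the claimed formula at N = j+1.
This completes the induction.

v_N = 3^N + 7^N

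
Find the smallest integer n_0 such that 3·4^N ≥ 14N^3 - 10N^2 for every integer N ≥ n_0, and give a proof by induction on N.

n_0 = 4

At N = 3: 192 < 288, so the inequality fails and n_0 ≥ 4. We prove 3·4^N ≥ 14N^3 - 10N^2 for all N ≥ 4.
Base step (N = 4): 3·4^N = 768 and 14N^3 - 10N^2 = 736, so 768 ≥ 736.
Inductive step: suppose the statement holds for some i ≥ 4, so 3·4^i ≥ 14i^3 - 10i^2.
Then 3·4^(i + 1) = 4·(3·4^i) ≥ 4·(14i^3 - 10i^2).
Also, for i ≥ 4 we have 4·(14i^3 - 10i^2) ≥ 14(i+1)^3 - 10(i+1)^2, since 4·(14i^3 - 10i^2) − (14(i+1)^3 - 10(i+1)^2) = 42i^3 - 72i^2 - 22i - 4, which is nonnegative for all i ≥ 4.
Combining, 3·4^(i + 1) ≥ 14(i+1)^3 - 10(i+1)^2.
This completes the induction.
Hence the smallest such n_0 is 4.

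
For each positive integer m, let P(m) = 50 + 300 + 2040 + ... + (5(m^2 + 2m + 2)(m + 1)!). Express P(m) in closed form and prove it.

P(m) = (5m + 5)(m + 2)! - 10

We claim P(m) = (5m + 5)(m + 2)! - 10 for all m ≥ 1.
Base step (m = 1): P(1) = 50, and the closed form gives 50. They agree.
Inductive step: suppose the statement holds for some i ≥ 1, so P(i) = (5i + 5)(i + 2)! - 10.
Then P(i+1) = P(i) + (5(i^2 + 4i + 5)(i + 2)!) = ((5i + 5)(i + 2)! - 10) + (5(i^2 + 4i + 5)(i + 2)!).
Simplifying, P(i+1) = (5(i+1) + 5)((i+1) + 2)! - 10,
which is the closed form with m = i+1.
Hence, by induction on m, the claim holds for every m ≥ 1.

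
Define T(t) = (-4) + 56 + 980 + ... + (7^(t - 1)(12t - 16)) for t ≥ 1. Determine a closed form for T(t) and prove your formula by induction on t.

T(t) = 7^t(2t - 3) + 3

We claim T(t) = 7^t(2t - 3) + 3 for all t ≥ 1.
Base case (t = 1): T(1) = -4, and the closed form gives -4. They agree.
For the inductive step, assume it holds for an arbitrary k ≥ 1, so T(k) = 7^k(2k - 3) + 3.
Then T(k+1) = T(k) + (7^k(12k - 4)) = (7^k(2k - 3) + 3) + (7^k(12k - 4)).
Simplifying, T(k+1) = 14·7^k·k - 7·7^k + 3 = 7^(k+1)(2(k+1) - 3) + 3,
which is the closed form with t = k+1.
By the principle of mathematical induction, the result holds for all t ≥ 1.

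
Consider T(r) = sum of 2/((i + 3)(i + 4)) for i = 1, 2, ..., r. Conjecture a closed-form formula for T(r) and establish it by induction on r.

T(r) = r/(2(r + 4))

We claim T(r) = r/(2(r + 4)) for all r ≥ 1.
Base case (r = 1): T(1) = 1/10, and the closed form gives 1/10. They agree.
Inductive step: suppose the statement holds for some i ≥ 1, so T(i) = i/(2(i + 4)).
Then T(i+1) = T(i) + (2/((i + 4)(i + 5))) = (i/(2(i + 4))) + (2/((i + 4)(i + 5))).
Simplifying, T(i+1) = (i + 1)/(2(i + 5)) = (i+1)/(2((i+1) + 4)),
which is the closed form with r = i+1.
Hence, by induction on r, the claim holds for every r ≥ 1.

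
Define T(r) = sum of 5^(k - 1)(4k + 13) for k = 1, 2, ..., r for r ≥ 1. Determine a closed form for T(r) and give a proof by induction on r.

We claim T(r) = 5^r(r + 3) - 3 for all r ≥ 1.
Base case (r = 1): T(1) = 17, and the closed form gives 17. They agree.
For the inductive step, assume it holds for an arbitrary k ≥ 1, so T(k) = 5^k(k + 3) - 3.
Then T(k+1) = T(k) + (5^k(4k + 17)) = (5^k(k + 3) - 3) + (5^k(4k + 17)).
Simplifying, T(k+1) = 5·5^k·k + 20·5^k - 3 = 5^(k+1)((k+1) + 3) - 3,
which is the closed form with r = k+1.
This completes the induction.

T(r) = 5^r(r + 3) - 3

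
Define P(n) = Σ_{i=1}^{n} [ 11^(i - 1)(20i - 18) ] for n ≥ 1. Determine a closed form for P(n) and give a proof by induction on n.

P(n) = 2·11^n(n - 1) + 2

We claim P(n) = 2·11^n(n - 1) + 2 for all n ≥ 1.
Base step (n = 1): P(1) = 2, and the closed form gives 2. They agree.
Inductive step: assume the claim holds for n = i, so P(i) = 2·11^i(i - 1) + 2.
Then P(i+1) = P(i) + (11^i(20i + 2)) = (2·11^i(i - 1) + 2) + (11^i(20i + 2)).
Simplifying, P(i+1) = 22·11^i·i + 2 = 2·11^(i+1)((i+1) - 1) + 2,
which is the closed form with n = i+1.
By induction, the statement is established for all n ≥ 1.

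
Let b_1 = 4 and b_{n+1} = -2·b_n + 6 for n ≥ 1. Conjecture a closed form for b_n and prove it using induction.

Computing the first terms: b_1 = 4, b_2 = -2, b_3 = 10. This suggests b_n = -(-2)^n + 2.
For the base case n = 1: the formula gives 4 = 4 = b_1.
Inductive step: suppose the statement holds for some p ≥ 1, so b_p = -(-2)^p + 2.
Then b_{p+1} = -2·b_p + 6 = -2·(-(-2)^p + 2) + 6 = -(-2)^(p + 1) + 2,
which is the claimed formula at n = p+1.
Hence, by induction on n, the claim holds for every n ≥ 1.

b_n = -(-2)^n + 2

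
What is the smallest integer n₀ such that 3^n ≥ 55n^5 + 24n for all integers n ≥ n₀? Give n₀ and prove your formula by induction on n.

n₀ = 17

At n = 16: 43046721 < 57672064, so the inequality fails and n₀ ≥ 17. We prove 3^n ≥ 55n^5 + 24n for all n ≥ 17.
For the base case n = 17: 3^n = 129140163 and 55n^5 + 24n = 78092543, so 129140163 ≥ 78092543.
For the inductive step, assume it holds for an arbitrary p ≥ 17, so 3^p ≥ 55p^5 + 24p.
Then 3^(p + 1) = 3·(3^p) ≥ 3·(55p^5 + 24p).
Also, for p ≥ 17 we have 3·(55p^5 + 24p) ≥ 55(p+1)^5 + 24(p+1), since 3·(55p^5 + 24p) − (55(p+1)^5 + 24(p+1)) = 110p^5 - 275p^4 - 550p^3 - 550p^2 - 227p - 79, which is nonnegative for all p ≥ 17.
Combining, 3^(p + 1) ≥ 55(p+1)^5 + 24(p+1).
This completes the induction.
Hence the smallest such n₀ is 17.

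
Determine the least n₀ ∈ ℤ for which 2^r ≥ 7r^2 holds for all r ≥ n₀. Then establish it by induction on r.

At r = 9: 512 < 567, so the inequality fails and n₀ ≥ 10. We prove 2^r ≥ 7r^2 for all r ≥ 10.
Base step (r = 10): 2^r = 1024 and 7r^2 = 700, so 1024 ≥ 700.
For the inductive step, assume it holds for an arbitrary k ≥ 10, so 2^k ≥ 7k^2.
Then 2^(k + 1) = 2·(2^k) ≥ 2·(7k^2).
Also, for k ≥ 10 we have 2·(7k^2) ≥ 7(k+1)^2, since 2 ≥ (1 + 1/k)^2 for all k ≥ 10.
Combining, 2^(k + 1) ≥ 7(k+1)^2.
By induction, the statement is established for all r ≥ 10.
Hence the smallest such n₀ is 10.

n₀ = 10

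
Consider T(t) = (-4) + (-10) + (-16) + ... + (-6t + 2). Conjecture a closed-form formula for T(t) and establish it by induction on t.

We claim T(t) = -t(3t + 1) for all t ≥ 1.
For the base case t = 1: T(1) = -4, and the closed form gives -4. They agree.
Inductive step: assume the claim holds for t = p, so T(p) = p(-3p - 1).
Then T(p+1) = T(p) + (-6p - 4) = (p(-3p - 1)) + (-6p - 4).
Simplifying, T(p+1) = -(p + 1)(3p + 4) = -(p+1)(3(p+1) + 1),
which is the closed form with t = p+1.
Hence, by induction on t, the claim holds for every t ≥ 1.

T(t) = -t(3t + 1)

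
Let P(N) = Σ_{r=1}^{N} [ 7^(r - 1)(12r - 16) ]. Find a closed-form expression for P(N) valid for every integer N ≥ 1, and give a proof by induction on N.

P(N) = 7^N(2N - 3) + 3

We claim P(N) = 7^N(2N - 3) + 3 for all N ≥ 1.
Base step (N = 1): P(1) = -4, and the closed form gives -4. They agree.
Inductive step: assume the claim holds for N = r, so P(r) = 7^r(2r - 3) + 3.
Then P(r+1) = P(r) + (7^r(12r - 4)) = (7^r(2r - 3) + 3) + (7^r(12r - 4)).
Simplifying, P(r+1) = 14·7^r·r - 7·7^r + 3 = 7^(r+1)(2(r+1) - 3) + 3,
which is the closed form with N = r+1.
By induction, the statement is established for all N ≥ 1.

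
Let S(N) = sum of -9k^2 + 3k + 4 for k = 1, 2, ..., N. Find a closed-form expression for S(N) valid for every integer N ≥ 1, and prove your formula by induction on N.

S(N) = -N(3N^2 + 3N - 4)

We claim S(N) = -N(3N^2 + 3N - 4) for all N ≥ 1.
For the base case N = 1: S(1) = -2, and the closed form gives -2. They agree.
Suppose the result is true for N = k, so S(k) = k(-3k^2 - 3k + 4).
Then S(k+1) = S(k) + (3k - 9(k + 1)^2 + 7) = (k(-3k^2 - 3k + 4)) + (3k - 9(k + 1)^2 + 7).
Simplifying, S(k+1) = -(k + 1)(3k^2 + 9k + 2) = -(k+1)(3(k+1)^2 + 3(k+1) - 4),
which is the closed form with N = k+1.
Hence, by induction on N, the claim holds for every N ≥ 1.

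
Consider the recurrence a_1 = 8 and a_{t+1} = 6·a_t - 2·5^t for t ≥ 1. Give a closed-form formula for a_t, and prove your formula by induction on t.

Computing the first terms: a_1 = 8, a_2 = 38, a_3 = 178. This suggests a_t = 2·5^t - 2·6^(t - 1).
Base step (t = 1): the formula gives 8 = 8 = a_1.
Inductive step: suppose the statement holds for some i ≥ 1, so a_i = 2·5^i - 2·6^(i - 1).
Then a_{i+1} = 6·a_i - 2·5^i = 6·(2·5^i - 2·6^(i - 1)) - 2·5^i = 2·5^(i + 1) - 2·6^i = 2·5^(i+1) - 2·6^((i+1) - 1),
which is the claimed formula at t = i+1.
By induction, the statement is established for all t ≥ 1.

a_t = 2·5^t - 2·6^(t - 1)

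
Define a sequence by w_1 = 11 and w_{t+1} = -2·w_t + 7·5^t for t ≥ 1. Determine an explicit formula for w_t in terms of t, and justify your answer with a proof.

w_t = -3(-2)^t + 5^t

Computing the first terms: w_1 = 11, w_2 = 13, w_3 = 149. This suggests w_t = -3(-2)^t + 5^t.
When t = 1: the formula gives 11 = 11 = w_1.
Suppose the result is true for t = i, so w_i = -3(-2)^i + 5^i.
Then w_{i+1} = -2·w_i + 7·5^i = -2·(-3(-2)^i + 5^i) + 7·5^i = -3(-2)^(i + 1) + 5^(i + 1),
which is the claimed formula at t = i+1.
By the principle of mathematical induction, the result holds for all t ≥ 1.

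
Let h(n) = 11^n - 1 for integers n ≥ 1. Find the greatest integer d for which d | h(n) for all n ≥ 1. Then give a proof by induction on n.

Computing the first values: h(1) = 10 and h(2) = 120; gcd(10, 120) = 10, so d ≤ 10.
We prove 10 | 11^n - 1 for all n ≥ 1 by induction on n.
For the base case n = 1: h(1) = 10 = 10·(1), so 10 | h(1).
Inductive step: suppose the statement holds for some r ≥ 1, i.e. 10 | h(r). Then
11^{r+1} − 1^{r+1} = 11·11^r − 1·1^r = 11·(11^r − 1^r) + (10)·1^r. The first term is divisible by 10 by the inductive hypothesis, and the second term (10)·1^r is divisible by 10 since 10 | 10. Hence 10 | h(r+1).
By the principle of mathematical induction, the result holds for all n ≥ 1.
Therefore the largest such d is 10.

d = 10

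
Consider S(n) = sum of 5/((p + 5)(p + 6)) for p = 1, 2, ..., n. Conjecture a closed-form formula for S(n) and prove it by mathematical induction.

We claim S(n) = 5n/(6(n + 6)) for all n ≥ 1.
Base step (n = 1): S(1) = 5/42, and the closed form gives 5/42. They agree.
For the inductive step, assume it holds for an arbitrary p ≥ 1, so S(p) = 5p/(6(p + 6)).
Then S(p+1) = S(p) + (5/((p + 6)(p + 7))) = (5p/(6(p + 6))) + (5/((p + 6)(p + 7))).
Simplifying, S(p+1) = 5(p + 1)/(6(p + 7)) = 5(p+1)/(6((p+1) + 6)),
which is the closed form with n = p+1.
By induction, the statement is established for all n ≥ 1.

S(n) = 5n/(6(n + 6))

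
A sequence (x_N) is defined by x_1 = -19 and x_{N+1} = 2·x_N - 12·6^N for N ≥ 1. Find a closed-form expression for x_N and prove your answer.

x_N = -2^(N - 1) - 3·6^N

Computing the first terms: x_1 = -19, x_2 = -110, x_3 = -652. This suggests x_N = -2^(N - 1) - 3·6^N.
Base case (N = 1): the formula gives -19 = -19 = x_1.
For the inductive step, assume it holds for an arbitrary k ≥ 1, so x_k = -2^(k - 1) - 3·6^k.
Then x_{k+1} = 2·x_k - 12·6^k = 2·(-2^(k - 1) - 3·6^k) - 12·6^k = -2^k - 3·6^(k + 1) = -2^((k+1) - 1) - 3·6^(k+1),
which is the claimed formula at N = k+1.
By induction, the statement is established for all N ≥ 1.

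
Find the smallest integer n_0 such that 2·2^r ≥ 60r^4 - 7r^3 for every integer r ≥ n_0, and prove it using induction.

n_0 = 23

At r = 22: 8388608 < 13980824, so the inequality fails and n_0 ≥ 23. We prove 2·2^r ≥ 60r^4 - 7r^3 for all r ≥ 23.
For the base case r = 23: 2·2^r = 16777216 and 60r^4 - 7r^3 = 16705291, so 16777216 ≥ 16705291.
Inductive step: suppose the statement holds for some i ≥ 23, so 2·2^i ≥ 60i^4 - 7i^3.
Then 2·2^(i + 1) = 2·(2·2^i) ≥ 2·(60i^4 - 7i^3).
Also, for i ≥ 23 we have 2·(60i^4 - 7i^3) ≥ 60(i+1)^4 - 7(i+1)^3, since 2·(60i^4 - 7i^3) − (60(i+1)^4 - 7(i+1)^3) = 60i^4 - 247i^3 - 339i^2 - 219i - 53, which is nonnegative for all i ≥ 23.
Combining, 2·2^(i + 1) ≥ 60(i+1)^4 - 7(i+1)^3.
By the principle of mathematical induction, the result holds for all r ≥ 23.
Hence the smallest such n_0 is 23.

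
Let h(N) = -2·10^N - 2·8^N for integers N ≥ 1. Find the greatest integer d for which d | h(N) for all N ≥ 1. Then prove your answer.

d = 4

Computing the first values: h(1) = -36 and h(2) = -328; gcd(-36, -328) = 4, so d ≤ 4.
We prove 4 | -2·10^N - 2·8^N for all N ≥ 1 by induction on N.
For the base case N = 1: h(1) = -36 = 4·(-9), so 4 | h(1).
Inductive step: assume the claim holds for N = r, i.e. 4 | h(r). Then
h(r+1) − 10·h(r) = (-2·10^(r+1) - 2·8^(r+1)) − 10·(-2·10^r - 2·8^r) = (-2)·8^r·(8 − 10) = (4)·8^r. Since 4 | h(r) by the inductive hypothesis, 4 | 10·h(r); and 4 | 4 since 4 = 4·1. Therefore 4 | h(r+1).
By induction, the statement is established for all N ≥ 1.
Therefore the largest such d is 4.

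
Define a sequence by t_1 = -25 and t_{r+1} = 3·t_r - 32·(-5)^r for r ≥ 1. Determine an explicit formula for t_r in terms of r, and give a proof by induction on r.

t_r = 4(-5)^r - 5·3^(r - 1)

Computing the first terms: t_1 = -25, t_2 = 85, t_3 = -545. This suggests t_r = 4(-5)^r - 5·3^(r - 1).
For the base case r = 1: the formula gives -25 = -25 = t_1.
Suppose the result is true for r = j, so t_j = 4(-5)^j - 5·3^(j - 1).
Then t_{j+1} = 3·t_j - 32·(-5)^j = 3·(4(-5)^j - 5·3^(j - 1)) - 32·(-5)^j = 4(-5)^(j + 1) - 5·3^j = 4(-5)^(j+1) - 5·3^((j+1) - 1),
which is the claimed formula at r = j+1.
By the principle of mathematical induction, the result holds for all r ≥ 1.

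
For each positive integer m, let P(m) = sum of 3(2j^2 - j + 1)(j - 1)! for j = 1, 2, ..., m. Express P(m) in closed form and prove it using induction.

We claim P(m) = (6m + 3)m! - 3 for all m ≥ 1.
Base step (m = 1): P(1) = 6, and the closed form gives 6. They agree.
Inductive step: assume the claim holds for m = j, so P(j) = (6j + 3)j! - 3.
Then P(j+1) = P(j) + (3(2j^2 + 3j + 2)j!) = ((6j + 3)j! - 3) + (3(2j^2 + 3j + 2)j!).
Simplifying, P(j+1) = (6(j+1) + 3)(j+1)! - 3,
which is the closed form with m = j+1.
This completes the induction.

P(m) = (6m + 3)m! - 3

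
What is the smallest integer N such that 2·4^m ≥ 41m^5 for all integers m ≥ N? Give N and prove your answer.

N = 11

At m = 10: 2097152 < 4100000, so the inequality fails and N ≥ 11. We prove 2·4^m ≥ 41m^5 for all m ≥ 11.
When m = 11: 2·4^m = 8388608 and 41m^5 = 6603091, so 8388608 ≥ 6603091.
Suppose the result is true for m = p, so 2·4^p ≥ 41p^5.
Then 2·4^(p + 1) = 4·(2·4^p) ≥ 4·(41p^5).
Also, for p ≥ 11 we have 4·(41p^5) ≥ 41(p+1)^5, since 4 ≥ (1 + 1/p)^5 for all p ≥ 11.
Combining, 2·4^(p + 1) ≥ 41(p+1)^5.
By the principle of mathematical induction, the result holds for all m ≥ 11.
Hence the smallest such N is 11.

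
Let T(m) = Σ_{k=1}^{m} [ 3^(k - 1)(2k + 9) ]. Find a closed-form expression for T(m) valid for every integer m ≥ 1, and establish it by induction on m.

We claim T(m) = 3^m(m + 4) - 4 for all m ≥ 1.
When m = 1: T(1) = 11, and the closed form gives 11. They agree.
Inductive step: assume the claim holds for m = k, so T(k) = 3^k(k + 4) - 4.
Then T(k+1) = T(k) + (3^k(2k + 11)) = (3^k(k + 4) - 4) + (3^k(2k + 11)).
Simplifying, T(k+1) = 3·3^k·k + 15·3^k - 4 = 3^(k+1)((k+1) + 4) - 4,
which is the closed form with m = k+1.
Hence, by induction on m, the claim holds for every m ≥ 1.

T(m) = 3^m(m + 4) - 4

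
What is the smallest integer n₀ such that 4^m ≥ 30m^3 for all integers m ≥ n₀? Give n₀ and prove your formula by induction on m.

n₀ = 7

At m = 6: 4096 < 6480, so the inequality fails and n₀ ≥ 7. We prove 4^m ≥ 30m^3 for all m ≥ 7.
Base case (m = 7): 4^m = 16384 and 30m^3 = 10290, so 16384 ≥ 10290.
Suppose the result is true for m = p, so 4^p ≥ 30p^3.
Then 4^(p + 1) = 4·(4^p) ≥ 4·(30p^3).
Also, for p ≥ 7 we have 4·(30p^3) ≥ 30(p+1)^3, since 4 ≥ (1 + 1/p)^3 for all p ≥ 7.
Combining, 4^(p + 1) ≥ 30(p+1)^3.
By the principle of mathematical induction, the result holds for all m ≥ 7.
Hence the smallest such n₀ is 7.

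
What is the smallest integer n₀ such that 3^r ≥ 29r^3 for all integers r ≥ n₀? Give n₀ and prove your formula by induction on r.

n₀ = 10

At r = 9: 19683 < 21141, so the inequality fails and n₀ ≥ 10. We prove 3^r ≥ 29r^3 for all r ≥ 10.
When r = 10: 3^r = 59049 and 29r^3 = 29000, so 59049 ≥ 29000.
For the inductive step, assume it holds for an arbitrary p ≥ 10, so 3^p ≥ 29p^3.
Then 3^(p + 1) = 3·(3^p) ≥ 3·(29p^3).
Also, for p ≥ 10 we have 3·(29p^3) ≥ 29(p+1)^3, since 3 ≥ (1 + 1/p)^3 for all p ≥ 10.
Combining, 3^(p + 1) ≥ 29(p+1)^3.
By the principle of mathematical induction, the result holds for all r ≥ 10.
Hence the smallest such n₀ is 10.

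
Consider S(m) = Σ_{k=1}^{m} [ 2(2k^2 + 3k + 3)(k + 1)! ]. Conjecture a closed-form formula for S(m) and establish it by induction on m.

We claim S(m) = (4m + 2)(m + 2)! - 4 for all m ≥ 1.
When m = 1: S(1) = 32, and the closed form gives 32. They agree.
Suppose the result is true for m = k, so S(k) = (4k + 2)(k + 2)! - 4.
Then S(k+1) = S(k) + (2(2k^2 + 7k + 8)(k + 2)!) = ((4k + 2)(k + 2)! - 4) + (2(2k^2 + 7k + 8)(k + 2)!).
Simplifying, S(k+1) = (4(k+1) + 2)((k+1) + 2)! - 4,
which is the closed form with m = k+1.
By the principle of mathematical induction, the result holds for all m ≥ 1.

S(m) = (4m + 2)(m + 2)! - 4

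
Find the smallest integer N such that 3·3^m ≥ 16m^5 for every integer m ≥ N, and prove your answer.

At m = 13: 4782969 < 5940688, so the inequality fails and N ≥ 14. We prove 3·3^m ≥ 16m^5 for all m ≥ 14.
Base step (m = 14): 3·3^m = 14348907 and 16m^5 = 8605184, so 14348907 ≥ 8605184.
Inductive step: assume the claim holds for m = r, so 3·3^r ≥ 16r^5.
Then 3·3^(r + 1) = 3·(3·3^r) ≥ 3·(16r^5).
Also, for r ≥ 14 we have 3·(16r^5) ≥ 16(r+1)^5, since 3 ≥ (1 + 1/r)^5 for all r ≥ 14.
Combining, 3·3^(r + 1) ≥ 16(r+1)^5.
By induction, the statement is established for all m ≥ 14.
Hence the smallest such N is 14.

N = 14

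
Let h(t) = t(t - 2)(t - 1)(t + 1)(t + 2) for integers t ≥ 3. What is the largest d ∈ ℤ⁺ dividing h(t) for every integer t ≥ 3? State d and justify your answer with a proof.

d = 120

Computing the first values: h(3) = 120 and h(4) = 720; gcd(120, 720) = 120, so d ≤ 120.
We prove 120 | t(t - 2)(t - 1)(t + 1)(t + 2) for all t ≥ 3 by induction on t.
For the base case t = 3: h(3) = 120 = 120·(1), so 120 | h(3).
Inductive step: suppose the statement holds for some j ≥ 3, i.e. 120 | h(j). Then
h(j+1) − h(j) = (j-1)·j·(j+1)·(j+2)·(j+3) − (j-2)·(j-1)·j·(j+1)·(j+2) = (j-1)·j·(j+1)·(j+2)·[(j+3) − (j-2)] = 5·(j-1)·j·(j+1)·(j+2). The product of 4 consecutive integers is divisible by (4)! = 24, so h(j+1) − h(j) is divisible by 5·24 = 120. By the inductive hypothesis 120 | h(j), hence 120 | h(j+1).
This completes the induction.
Therefore the largest such d is 120.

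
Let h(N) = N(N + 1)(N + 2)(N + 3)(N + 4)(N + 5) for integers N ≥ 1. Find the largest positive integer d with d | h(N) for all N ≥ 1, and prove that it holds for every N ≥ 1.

d = 720

Computing the first values: h(1) = 720 and h(2) = 5040; gcd(720, 5040) = 720, so d ≤ 720.
We prove 720 | N(N + 1)(N + 2)(N + 3)(N + 4)(N + 5) for all N ≥ 1 by induction on N.
When N = 1: h(1) = 720 = 720·(1), so 720 | h(1).
For the inductive step, assume it holds for an arbitrary r ≥ 1, i.e. 720 | h(r). Then
h(r+1) − h(r) = (r+1)·(r+2)·(r+3)·(r+4)·(r+5)·(r+6) − r·(r+1)·(r+2)·(r+3)·(r+4)·(r+5) = (r+1)·(r+2)·(r+3)·(r+4)·(r+5)·[(r+6) − r] = 6·(r+1)·(r+2)·(r+3)·(r+4)·(r+5). The product of 5 consecutive integers is divisible by (5)! = 120, so h(r+1) − h(r) is divisible by 6·120 = 720. By the inductive hypothesis 720 | h(r), hence 720 | h(r+1).
This completes the induction.
Therefore the largest such d is 720.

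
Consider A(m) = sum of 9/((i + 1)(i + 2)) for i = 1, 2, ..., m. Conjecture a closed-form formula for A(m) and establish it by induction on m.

A(m) = 9m/(2(m + 2))

We claim A(m) = 9m/(2(m + 2)) for all m ≥ 1.
Base step (m = 1): A(1) = 3/2, and the closed form gives 3/2. They agree.
For the inductive step, assume it holds for an arbitrary i ≥ 1, so A(i) = 9i/(2(i + 2)).
Then A(i+1) = A(i) + (9/((i + 2)(i + 3))) = (9i/(2(i + 2))) + (9/((i + 2)(i + 3))).
Simplifying, A(i+1) = 9(i + 1)/(2(i + 3)) = 9(i+1)/(2((i+1) + 2)),
which is the closed form with m = i+1.
This completes the induction.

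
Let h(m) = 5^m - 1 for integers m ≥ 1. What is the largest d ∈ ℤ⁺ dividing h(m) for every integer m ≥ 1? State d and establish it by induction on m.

Computing the first values: h(1) = 4 and h(2) = 24; gcd(4, 24) = 4, so d ≤ 4.
We prove 4 | 5^m - 1 for all m ≥ 1 by induction on m.
Base case (m = 1): h(1) = 4 = 4·(1), so 4 | h(1).
For the inductive step, assume it holds for an arbitrary j ≥ 1, i.e. 4 | h(j). Then
5^{j+1} − 1^{j+1} = 5·5^j − 1·1^j = 5·(5^j − 1^j) + (4)·1^j. The first term is divisible by 4 by the inductive hypothesis, and the second term (4)·1^j is divisible by 4 since 4 | 4. Hence 4 | h(j+1).
By the principle of mathematical induction, the result holds for all m ≥ 1.
Therefore the largest such d is 4.

d = 4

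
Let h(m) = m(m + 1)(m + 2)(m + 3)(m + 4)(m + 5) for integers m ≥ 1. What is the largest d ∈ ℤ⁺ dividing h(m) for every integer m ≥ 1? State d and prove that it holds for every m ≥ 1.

Computing the first values: h(1) = 720 and h(2) = 5040; gcd(720, 5040) = 720, so d ≤ 720.
We prove 720 | m(m + 1)(m + 2)(m + 3)(m + 4)(m + 5) for all m ≥ 1 by induction on m.
When m = 1: h(1) = 720 = 720·(1), so 720 | h(1).
Inductive step: suppose the statement holds for some i ≥ 1, i.e. 720 | h(i). Then
h(i+1) − h(i) = (i+1)·(i+2)·(i+3)·(i+4)·(i+5)·(i+6) − i·(i+1)·(i+2)·(i+3)·(i+4)·(i+5) = (i+1)·(i+2)·(i+3)·(i+4)·(i+5)·[(i+6) − i] = 6·(i+1)·(i+2)·(i+3)·(i+4)·(i+5). The product of 5 consecutive integers is divisible by (5)! = 120, so h(i+1) − h(i) is divisible by 6·120 = 720. By the inductive hypothesis 720 | h(i), hence 720 | h(i+1).
This completes the induction.
Therefore the largest such d is 720.

d = 720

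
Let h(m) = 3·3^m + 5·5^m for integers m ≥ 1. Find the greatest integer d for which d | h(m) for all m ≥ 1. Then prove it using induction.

d = 2

Computing the first values: h(1) = 34 and h(2) = 152; gcd(34, 152) = 2, so d ≤ 2.
We prove 2 | 3·3^m + 5·5^m for all m ≥ 1 by induction on m.
Base case (m = 1): h(1) = 34 = 2·(17), so 2 | h(1).
Suppose the result is true for m = i, i.e. 2 | h(i). Then
h(i+1) − 5·h(i) = (3·3^(i+1) + 5·5^(i+1)) − 5·(3·3^i + 5·5^i) = (3)·3^i·(3 − 5) = (-6)·3^i. Since 2 | h(i) by the inductive hypothesis, 2 | 5·h(i); and 2 | -6 since -6 = 2·-3. Therefore 2 | h(i+1).
By the principle of mathematical induction, the result holds for all m ≥ 1.
Therefore the largest such d is 2.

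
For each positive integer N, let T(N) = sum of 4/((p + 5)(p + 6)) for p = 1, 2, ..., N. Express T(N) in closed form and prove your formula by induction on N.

We claim T(N) = 2N/(3(N + 6)) for all N ≥ 1.
Base case (N = 1): T(1) = 2/21, and the closed form gives 2/21. They agree.
Inductive step: suppose the statement holds for some p ≥ 1, so T(p) = 2p/(3(p + 6)).
Then T(p+1) = T(p) + (4/((p + 6)(p + 7))) = (2p/(3(p + 6))) + (4/((p + 6)(p + 7))).
Simplifying, T(p+1) = 2(p + 1)/(3(p + 7)) = 2(p+1)/(3((p+1) + 6)),
which is the closed form with N = p+1.
By induction, the statement is established for all N ≥ 1.

T(N) = 2N/(3(N + 6))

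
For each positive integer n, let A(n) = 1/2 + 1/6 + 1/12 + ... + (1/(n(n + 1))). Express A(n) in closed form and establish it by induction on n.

A(n) = n/(n + 1)

We claim A(n) = n/(n + 1) for all n ≥ 1.
Base case (n = 1): A(1) = 1/2, and the closed form gives 1/2. They agree.
Inductive step: assume the claim holds for n = j, so A(j) = j/(j + 1).
Then A(j+1) = A(j) + (1/((j + 1)(j + 2))) = (j/(j + 1)) + (1/((j + 1)(j + 2))).
Simplifying, A(j+1) = (j + 1)/(j + 2) = (j+1)/((j+1) + 1),
which is the closed form with n = j+1.
This completes the induction.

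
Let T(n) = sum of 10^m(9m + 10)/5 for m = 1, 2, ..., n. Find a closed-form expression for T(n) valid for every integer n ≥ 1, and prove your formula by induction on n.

T(n) = 2·10^n(n + 1) - 2

We claim T(n) = 2·10^n(n + 1) - 2 for all n ≥ 1.
When n = 1: T(1) = 38, and the closed form gives 38. They agree.
Inductive step: suppose the statement holds for some m ≥ 1, so T(m) = 2·10^m(m + 1) - 2.
Then T(m+1) = T(m) + (10^m(18m + 38)) = (2·10^m(m + 1) - 2) + (10^m(18m + 38)).
Simplifying, T(m+1) = 20·10^m·m + 40·10^m - 2 = 2·10^(m+1)((m+1) + 1) - 2,
which is the closed form with n = m+1.
This completes the induction.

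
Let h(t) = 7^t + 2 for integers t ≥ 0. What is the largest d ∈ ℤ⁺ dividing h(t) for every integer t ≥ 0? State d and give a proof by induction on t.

d = 3

Computing the first values: h(0) = 3 and h(1) = 9; gcd(3, 9) = 3, so d ≤ 3.
We prove 3 | 7^t + 2 for all t ≥ 0 by induction on t.
For the base case t = 0: h(0) = 3 = 3·(1), so 3 | h(0).
Suppose the result is true for t = i, i.e. 3 | h(i). Then
h(i+1) = 7^(i+1) + 2 = 7·(7^i + 2) - 12 = 7·h(i) - 12. The first term is divisible by 3 by the inductive hypothesis, and -12 is divisible by 3. Hence 3 | h(i+1).
By induction, the statement is established for all t ≥ 0.
Therefore the largest such d is 3.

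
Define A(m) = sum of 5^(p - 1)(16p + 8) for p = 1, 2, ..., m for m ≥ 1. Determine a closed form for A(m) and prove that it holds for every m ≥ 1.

A(m) = 5^m(4m + 1) - 1

We claim A(m) = 5^m(4m + 1) - 1 for all m ≥ 1.
For the base case m = 1: A(1) = 24, and the closed form gives 24. They agree.
For the inductive step, assume it holds for an arbitrary p ≥ 1, so A(p) = 5^p(4p + 1) - 1.
Then A(p+1) = A(p) + (5^p(16p + 24)) = (5^p(4p + 1) - 1) + (5^p(16p + 24)).
Simplifying, A(p+1) = 20·5^p·p + 25·5^p - 1 = 5^(p+1)(4(p+1) + 1) - 1,
which is the closed form with m = p+1.
By the principle of mathematical induction, the result holds for all m ≥ 1.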